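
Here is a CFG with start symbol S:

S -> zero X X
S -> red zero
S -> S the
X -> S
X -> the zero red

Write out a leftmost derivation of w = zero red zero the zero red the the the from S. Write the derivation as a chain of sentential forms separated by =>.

S => S the   [S -> S the]
S the => S the the   [S -> S the]
S the the => S the the the   [S -> S the]
S the the the => zero X X the the the   [S -> zero X X]
zero X X the the the => zero S X the the the   [X -> S]
zero S X the the the => zero red zero X the the the   [S -> red zero]
zero red zero X the the the => zero red zero the zero red the the the   [X -> the zero red]

S => S the => S the the => S the the the => zero X X the the the => zero S X the the the => zero red zero X the the the => zero red zero the zero red the the the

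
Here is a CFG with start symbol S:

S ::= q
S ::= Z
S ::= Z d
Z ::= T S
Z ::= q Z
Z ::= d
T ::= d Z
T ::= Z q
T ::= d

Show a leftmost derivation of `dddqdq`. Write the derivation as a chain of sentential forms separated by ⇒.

S ⇒ Z   [S ::= Z]
Z ⇒ TS   [Z ::= T S]
TS ⇒ dZS   [T ::= d Z]
dZS ⇒ dTSS   [Z ::= T S]
dTSS ⇒ ddZSS   [T ::= d Z]
ddZSS ⇒ dddSS   [Z ::= d]
dddSS ⇒ dddZS   [S ::= Z]
dddZS ⇒ dddqZS   [Z ::= q Z]
dddqZS ⇒ dddqdS   [Z ::= d]
dddqdS ⇒ dddqdq   [S ::= q]

S ⇒ Z ⇒ TS ⇒ dZS ⇒ dTSS ⇒ ddZSS ⇒ dddSS ⇒ dddZS ⇒ dddqZS ⇒ dddqdS ⇒ dddqdq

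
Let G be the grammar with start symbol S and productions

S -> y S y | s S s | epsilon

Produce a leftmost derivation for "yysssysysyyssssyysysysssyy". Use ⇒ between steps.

S ⇒ ySy ⇒ yySyy ⇒ yysSsyy ⇒ yyssSssyy ⇒ yysssSsssyy ⇒ yysssySysssyy ⇒ yysssysSsysssyy ⇒ yysssysySysysssyy ⇒ yysssysysSsysysssyy ⇒ yysssysysySysysysssyy ⇒ yysssysysyySyysysysssyy ⇒ yysssysysyysSsyysysysssyy ⇒ yysssysysyyssSssyysysysssyy ⇒ yysssysysyyssssyysysysssyy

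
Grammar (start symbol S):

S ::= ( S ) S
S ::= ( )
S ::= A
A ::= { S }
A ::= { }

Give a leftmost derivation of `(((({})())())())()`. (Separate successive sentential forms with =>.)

S=>(S)S=>((S)S)S=>(((S)S)S)S=>((((S)S)S)S)S=>((((A)S)S)S)S=>(((({})S)S)S)S=>(((({})())S)S)S=>(((({})())())S)S=>(((({})())())())S=>(((({})())())())()

S => (S)S   [S ::= ( S ) S]
(S)S => ((S)S)S   [S ::= ( S ) S]
((S)S)S => (((S)S)S)S   [S ::= ( S ) S]
(((S)S)S)S => ((((S)S)S)S)S   [S ::= ( S ) S]
((((S)S)S)S)S => ((((A)S)S)S)S   [S ::= A]
((((A)S)S)S)S => (((({})S)S)S)S   [A ::= { }]
(((({})S)S)S)S => (((({})())S)S)S   [S ::= ( )]
(((({})())S)S)S => (((({})())())S)S   [S ::= ( )]
(((({})())())S)S => (((({})())())())S   [S ::= ( )]
(((({})())())())S => (((({})())())())()   [S ::= ( )]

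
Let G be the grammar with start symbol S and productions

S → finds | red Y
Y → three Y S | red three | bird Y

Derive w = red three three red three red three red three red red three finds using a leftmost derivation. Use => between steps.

S => red Y => red three Y S => red three three Y S S => red three three red three S S => red three three red three red Y S => red three three red three red three Y S S => red three three red three red three red three S S => red three three red three red three red three red Y S => red three three red three red three red three red red three S => red three three red three red three red three red red three finds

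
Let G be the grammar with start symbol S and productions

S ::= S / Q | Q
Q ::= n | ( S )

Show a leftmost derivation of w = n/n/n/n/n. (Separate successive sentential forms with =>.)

S => S/Q   [S ::= S / Q]
S/Q => S/Q/Q   [S ::= S / Q]
S/Q/Q => S/Q/Q/Q   [S ::= S / Q]
S/Q/Q/Q => S/Q/Q/Q/Q   [S ::= S / Q]
S/Q/Q/Q/Q => Q/Q/Q/Q/Q   [S ::= Q]
Q/Q/Q/Q/Q => n/Q/Q/Q/Q   [Q ::= n]
n/Q/Q/Q/Q => n/n/Q/Q/Q   [Q ::= n]
n/n/Q/Q/Q => n/n/n/Q/Q   [Q ::= n]
n/n/n/Q/Q => n/n/n/n/Q   [Q ::= n]
n/n/n/n/Q => n/n/n/n/n   [Q ::= n]

S => S/Q => S/Q/Q => S/Q/Q/Q => S/Q/Q/Q/Q => Q/Q/Q/Q/Q => n/Q/Q/Q/Q => n/n/Q/Q/Q => n/n/n/Q/Q => n/n/n/n/Q => n/n/n/n/n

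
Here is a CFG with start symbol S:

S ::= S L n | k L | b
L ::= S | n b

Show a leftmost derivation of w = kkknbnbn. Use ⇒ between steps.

S ⇒ kL   [S ::= k L]
kL ⇒ kS   [L ::= S]
kS ⇒ kSLn   [S ::= S L n]
kSLn ⇒ kkLLn   [S ::= k L]
kkLLn ⇒ kkSLn   [L ::= S]
kkSLn ⇒ kkkLLn   [S ::= k L]
kkkLLn ⇒ kkknbLn   [L ::= n b]
kkknbLn ⇒ kkknbnbn   [L ::= n b]

S ⇒ kL ⇒ kS ⇒ kSLn ⇒ kkLLn ⇒ kkSLn ⇒ kkkLLn ⇒ kkknbLn ⇒ kkknbnbn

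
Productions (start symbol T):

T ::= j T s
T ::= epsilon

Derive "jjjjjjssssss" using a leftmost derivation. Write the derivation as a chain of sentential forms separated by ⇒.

T ⇒ jTs ⇒ jjTss ⇒ jjjTsss ⇒ jjjjTssss ⇒ jjjjjTsssss ⇒ jjjjjjTssssss ⇒ jjjjjjssssss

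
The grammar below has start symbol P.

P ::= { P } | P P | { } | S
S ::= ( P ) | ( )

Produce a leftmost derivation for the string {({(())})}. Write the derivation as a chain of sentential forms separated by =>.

P => {P} => {S} => {(P)} => {({P})} => {({S})} => {({(P)})} => {({(S)})} => {({(())})}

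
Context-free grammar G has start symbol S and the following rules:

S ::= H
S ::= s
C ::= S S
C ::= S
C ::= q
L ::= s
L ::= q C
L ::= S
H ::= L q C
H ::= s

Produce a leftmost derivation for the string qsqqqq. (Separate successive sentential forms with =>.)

S => H => LqC => qCqC => qSqC => qHqC => qLqCqC => qsqCqC => qsqqqC => qsqqqq

S => H   [S ::= H]
H => LqC   [H ::= L q C]
LqC => qCqC   [L ::= q C]
qCqC => qSqC   [C ::= S]
qSqC => qHqC   [S ::= H]
qHqC => qLqCqC   [H ::= L q C]
qLqCqC => qsqCqC   [L ::= s]
qsqCqC => qsqqqC   [C ::= q]
qsqqqC => qsqqqq   [C ::= q]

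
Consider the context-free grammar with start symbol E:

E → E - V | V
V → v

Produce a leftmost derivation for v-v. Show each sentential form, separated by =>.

E => E-V => V-V => v-V => v-v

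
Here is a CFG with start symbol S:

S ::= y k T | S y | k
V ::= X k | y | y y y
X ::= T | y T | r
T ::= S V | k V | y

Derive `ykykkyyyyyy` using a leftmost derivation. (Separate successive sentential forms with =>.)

S => Sy   [S ::= S y]
Sy => ykTy   [S ::= y k T]
ykTy => ykSVy   [T ::= S V]
ykSVy => ykykTVy   [S ::= y k T]
ykykTVy => ykykSVVy   [T ::= S V]
ykykSVVy => ykykSyVVy   [S ::= S y]
ykykSyVVy => ykykkyVVy   [S ::= k]
ykykkyVVy => ykykkyyVy   [V ::= y]
ykykkyyVy => ykykkyyyyyy   [V ::= y y y]

S=>Sy=>ykTy=>ykSVy=>ykykTVy=>ykykSVVy=>ykykSyVVy=>ykykkyVVy=>ykykkyyVy=>ykykkyyyyyy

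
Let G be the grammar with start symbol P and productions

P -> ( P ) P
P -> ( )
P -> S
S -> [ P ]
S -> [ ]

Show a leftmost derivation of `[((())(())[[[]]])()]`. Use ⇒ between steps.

P ⇒ S ⇒ [P] ⇒ [(P)P] ⇒ [((P)P)P] ⇒ [((())P)P] ⇒ [((())(P)P)P] ⇒ [((())(())P)P] ⇒ [((())(())S)P] ⇒ [((())(())[P])P] ⇒ [((())(())[S])P] ⇒ [((())(())[[P]])P] ⇒ [((())(())[[S]])P] ⇒ [((())(())[[[]]])P] ⇒ [((())(())[[[]]])()]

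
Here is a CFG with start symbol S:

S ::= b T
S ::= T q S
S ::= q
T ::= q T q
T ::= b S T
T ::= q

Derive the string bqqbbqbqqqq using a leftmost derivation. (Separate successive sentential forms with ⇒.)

S ⇒ bT ⇒ bqTq ⇒ bqqTqq ⇒ bqqbSTqq ⇒ bqqbbTTqq ⇒ bqqbbqTqq ⇒ bqqbbqbSTqq ⇒ bqqbbqbqTqq ⇒ bqqbbqbqqqq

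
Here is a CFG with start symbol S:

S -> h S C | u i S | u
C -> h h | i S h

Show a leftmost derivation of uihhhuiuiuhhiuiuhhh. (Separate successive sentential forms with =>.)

S => uiS => uihSC => uihhSCC => uihhhSCCC => uihhhuiSCCC => uihhhuiuiSCCC => uihhhuiuiuCCC => uihhhuiuiuhhCC => uihhhuiuiuhhiShC => uihhhuiuiuhhiuiShC => uihhhuiuiuhhiuiuhC => uihhhuiuiuhhiuiuhhh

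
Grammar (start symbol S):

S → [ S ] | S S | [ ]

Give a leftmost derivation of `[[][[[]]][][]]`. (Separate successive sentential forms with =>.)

S=>[S]=>[SS]=>[[]S]=>[[]SS]=>[[]SSS]=>[[][S]SS]=>[[][[S]]SS]=>[[][[[]]]SS]=>[[][[[]]][]S]=>[[][[[]]][][]]

S => [S]   [S → [ S ]]
[S] => [SS]   [S → S S]
[SS] => [[]S]   [S → [ ]]
[[]S] => [[]SS]   [S → S S]
[[]SS] => [[]SSS]   [S → S S]
[[]SSS] => [[][S]SS]   [S → [ S ]]
[[][S]SS] => [[][[S]]SS]   [S → [ S ]]
[[][[S]]SS] => [[][[[]]]SS]   [S → [ ]]
[[][[[]]]SS] => [[][[[]]][]S]   [S → [ ]]
[[][[[]]][]S] => [[][[[]]][][]]   [S → [ ]]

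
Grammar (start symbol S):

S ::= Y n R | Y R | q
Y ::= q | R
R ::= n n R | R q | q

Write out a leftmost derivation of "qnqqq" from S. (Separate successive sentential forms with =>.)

S => YnR => qnR => qnRq => qnRqq => qnqqq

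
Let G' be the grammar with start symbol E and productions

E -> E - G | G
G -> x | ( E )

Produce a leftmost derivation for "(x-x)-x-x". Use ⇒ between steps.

E ⇒ E-G ⇒ E-G-G ⇒ G-G-G ⇒ (E)-G-G ⇒ (E-G)-G-G ⇒ (G-G)-G-G ⇒ (x-G)-G-G ⇒ (x-x)-G-G ⇒ (x-x)-x-G ⇒ (x-x)-x-x

E ⇒ E-G   [E -> E - G]
E-G ⇒ E-G-G   [E -> E - G]
E-G-G ⇒ G-G-G   [E -> G]
G-G-G ⇒ (E)-G-G   [G -> ( E )]
(E)-G-G ⇒ (E-G)-G-G   [E -> E - G]
(E-G)-G-G ⇒ (G-G)-G-G   [E -> G]
(G-G)-G-G ⇒ (x-G)-G-G   [G -> x]
(x-G)-G-G ⇒ (x-x)-G-G   [G -> x]
(x-x)-G-G ⇒ (x-x)-x-G   [G -> x]
(x-x)-x-G ⇒ (x-x)-x-x   [G -> x]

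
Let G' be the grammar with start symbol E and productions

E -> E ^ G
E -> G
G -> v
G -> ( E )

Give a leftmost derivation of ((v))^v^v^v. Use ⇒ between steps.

E ⇒ E^G   [E -> E ^ G]
E^G ⇒ E^G^G   [E -> E ^ G]
E^G^G ⇒ E^G^G^G   [E -> E ^ G]
E^G^G^G ⇒ G^G^G^G   [E -> G]
G^G^G^G ⇒ (E)^G^G^G   [G -> ( E )]
(E)^G^G^G ⇒ (G)^G^G^G   [E -> G]
(G)^G^G^G ⇒ ((E))^G^G^G   [G -> ( E )]
((E))^G^G^G ⇒ ((G))^G^G^G   [E -> G]
((G))^G^G^G ⇒ ((v))^G^G^G   [G -> v]
((v))^G^G^G ⇒ ((v))^v^G^G   [G -> v]
((v))^v^G^G ⇒ ((v))^v^v^G   [G -> v]
((v))^v^v^G ⇒ ((v))^v^v^v   [G -> v]

E ⇒ E^G ⇒ E^G^G ⇒ E^G^G^G ⇒ G^G^G^G ⇒ (E)^G^G^G ⇒ (G)^G^G^G ⇒ ((E))^G^G^G ⇒ ((G))^G^G^G ⇒ ((v))^G^G^G ⇒ ((v))^v^G^G ⇒ ((v))^v^v^G ⇒ ((v))^v^v^v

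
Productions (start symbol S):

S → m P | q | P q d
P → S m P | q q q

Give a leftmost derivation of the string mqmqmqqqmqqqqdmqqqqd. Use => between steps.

S=>Pqd=>SmPqd=>PqdmPqd=>SmPqdmPqd=>mPmPqdmPqd=>mSmPmPqdmPqd=>mqmPmPqdmPqd=>mqmSmPmPqdmPqd=>mqmqmPmPqdmPqd=>mqmqmqqqmPqdmPqd=>mqmqmqqqmqqqqdmPqd=>mqmqmqqqmqqqqdmqqqqd

S => Pqd   [S → P q d]
Pqd => SmPqd   [P → S m P]
SmPqd => PqdmPqd   [S → P q d]
PqdmPqd => SmPqdmPqd   [P → S m P]
SmPqdmPqd => mPmPqdmPqd   [S → m P]
mPmPqdmPqd => mSmPmPqdmPqd   [P → S m P]
mSmPmPqdmPqd => mqmPmPqdmPqd   [S → q]
mqmPmPqdmPqd => mqmSmPmPqdmPqd   [P → S m P]
mqmSmPmPqdmPqd => mqmqmPmPqdmPqd   [S → q]
mqmqmPmPqdmPqd => mqmqmqqqmPqdmPqd   [P → q q q]
mqmqmqqqmPqdmPqd => mqmqmqqqmqqqqdmPqd   [P → q q q]
mqmqmqqqmqqqqdmPqd => mqmqmqqqmqqqqdmqqqqd   [P → q q q]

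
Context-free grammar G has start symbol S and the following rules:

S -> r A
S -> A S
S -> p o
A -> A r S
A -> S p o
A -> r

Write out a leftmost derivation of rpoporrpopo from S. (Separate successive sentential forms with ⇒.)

S ⇒ AS ⇒ SpoS ⇒ ASpoS ⇒ rSpoS ⇒ rASpoS ⇒ rSpoSpoS ⇒ rpopoSpoS ⇒ rpoporApoS ⇒ rpoporrpoS ⇒ rpoporrpopo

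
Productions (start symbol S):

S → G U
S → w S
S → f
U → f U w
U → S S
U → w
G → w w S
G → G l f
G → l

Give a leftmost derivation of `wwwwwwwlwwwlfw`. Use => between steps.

S=>GU=>GlfU=>wwSlfU=>wwGUlfU=>wwwwSUlfU=>wwwwGUUlfU=>wwwwwwSUUlfU=>wwwwwwwSUUlfU=>wwwwwwwGUUUlfU=>wwwwwwwlUUUlfU=>wwwwwwwlwUUlfU=>wwwwwwwlwwUlfU=>wwwwwwwlwwwlfU=>wwwwwwwlwwwlfw

S => GU   [S → G U]
GU => GlfU   [G → G l f]
GlfU => wwSlfU   [G → w w S]
wwSlfU => wwGUlfU   [S → G U]
wwGUlfU => wwwwSUlfU   [G → w w S]
wwwwSUlfU => wwwwGUUlfU   [S → G U]
wwwwGUUlfU => wwwwwwSUUlfU   [G → w w S]
wwwwwwSUUlfU => wwwwwwwSUUlfU   [S → w S]
wwwwwwwSUUlfU => wwwwwwwGUUUlfU   [S → G U]
wwwwwwwGUUUlfU => wwwwwwwlUUUlfU   [G → l]
wwwwwwwlUUUlfU => wwwwwwwlwUUlfU   [U → w]
wwwwwwwlwUUlfU => wwwwwwwlwwUlfU   [U → w]
wwwwwwwlwwUlfU => wwwwwwwlwwwlfU   [U → w]
wwwwwwwlwwwlfU => wwwwwwwlwwwlfw   [U → w]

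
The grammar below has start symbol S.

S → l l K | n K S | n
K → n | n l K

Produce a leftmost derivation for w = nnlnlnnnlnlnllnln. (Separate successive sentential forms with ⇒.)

S ⇒ nKS ⇒ nnlKS ⇒ nnlnlKS ⇒ nnlnlnS ⇒ nnlnlnnKS ⇒ nnlnlnnnlKS ⇒ nnlnlnnnlnlKS ⇒ nnlnlnnnlnlnS ⇒ nnlnlnnnlnlnllK ⇒ nnlnlnnnlnlnllnlK ⇒ nnlnlnnnlnlnllnln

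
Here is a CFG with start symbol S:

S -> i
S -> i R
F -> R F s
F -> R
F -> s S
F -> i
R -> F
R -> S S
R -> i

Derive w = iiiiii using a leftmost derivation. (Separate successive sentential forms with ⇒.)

S ⇒ iR   [S -> i R]
iR ⇒ iSS   [R -> S S]
iSS ⇒ iiRS   [S -> i R]
iiRS ⇒ iiSSS   [R -> S S]
iiSSS ⇒ iiiSS   [S -> i]
iiiSS ⇒ iiiiS   [S -> i]
iiiiS ⇒ iiiiiR   [S -> i R]
iiiiiR ⇒ iiiiiF   [R -> F]
iiiiiF ⇒ iiiiii   [F -> i]

S ⇒ iR ⇒ iSS ⇒ iiRS ⇒ iiSSS ⇒ iiiSS ⇒ iiiiS ⇒ iiiiiR ⇒ iiiiiF ⇒ iiiiii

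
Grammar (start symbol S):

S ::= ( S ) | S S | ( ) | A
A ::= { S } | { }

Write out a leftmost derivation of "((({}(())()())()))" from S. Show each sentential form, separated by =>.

S=>(S)=>((S))=>((SS))=>(((S)S))=>(((SS)S))=>(((AS)S))=>((({}S)S))=>((({}SS)S))=>((({}(S)S)S))=>((({}(())S)S))=>((({}(())SS)S))=>((({}(())()S)S))=>((({}(())()())S))=>((({}(())()())()))

S => (S)   [S ::= ( S )]
(S) => ((S))   [S ::= ( S )]
((S)) => ((SS))   [S ::= S S]
((SS)) => (((S)S))   [S ::= ( S )]
(((S)S)) => (((SS)S))   [S ::= S S]
(((SS)S)) => (((AS)S))   [S ::= A]
(((AS)S)) => ((({}S)S))   [A ::= { }]
((({}S)S)) => ((({}SS)S))   [S ::= S S]
((({}SS)S)) => ((({}(S)S)S))   [S ::= ( S )]
((({}(S)S)S)) => ((({}(())S)S))   [S ::= ( )]
((({}(())S)S)) => ((({}(())SS)S))   [S ::= S S]
((({}(())SS)S)) => ((({}(())()S)S))   [S ::= ( )]
((({}(())()S)S)) => ((({}(())()())S))   [S ::= ( )]
((({}(())()())S)) => ((({}(())()())()))   [S ::= ( )]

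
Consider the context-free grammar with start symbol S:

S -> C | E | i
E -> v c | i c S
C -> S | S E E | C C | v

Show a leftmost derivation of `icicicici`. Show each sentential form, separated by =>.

S => E   [S -> E]
E => icS   [E -> i c S]
icS => icE   [S -> E]
icE => icicS   [E -> i c S]
icicS => icicE   [S -> E]
icicE => icicicS   [E -> i c S]
icicicS => icicicE   [S -> E]
icicicE => icicicicS   [E -> i c S]
icicicicS => icicicici   [S -> i]

S=>E=>icS=>icE=>icicS=>icicE=>icicicS=>icicicE=>icicicicS=>icicicici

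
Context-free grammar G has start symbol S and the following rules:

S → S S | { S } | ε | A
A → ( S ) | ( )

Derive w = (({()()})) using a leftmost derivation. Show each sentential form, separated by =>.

S => A => (S) => (A) => ((S)) => (({S})) => (({SS})) => (({SSS})) => (({ASS})) => (({(S)SS})) => (({()SS})) => (({()S})) => (({()A})) => (({()(S)})) => (({()()}))

S => A   [S → A]
A => (S)   [A → ( S )]
(S) => (A)   [S → A]
(A) => ((S))   [A → ( S )]
((S)) => (({S}))   [S → { S }]
(({S})) => (({SS}))   [S → S S]
(({SS})) => (({SSS}))   [S → S S]
(({SSS})) => (({ASS}))   [S → A]
(({ASS})) => (({(S)SS}))   [A → ( S )]
(({(S)SS})) => (({()SS}))   [S → ε]
(({()SS})) => (({()S}))   [S → ε]
(({()S})) => (({()A}))   [S → A]
(({()A})) => (({()(S)}))   [A → ( S )]
(({()(S)})) => (({()()}))   [S → ε]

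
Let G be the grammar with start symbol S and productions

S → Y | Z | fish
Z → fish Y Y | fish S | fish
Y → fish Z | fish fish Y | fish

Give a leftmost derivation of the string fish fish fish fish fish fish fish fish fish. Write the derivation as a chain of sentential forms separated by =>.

S => Y => fish fish Y => fish fish fish Z => fish fish fish fish Y Y => fish fish fish fish fish fish Y Y => fish fish fish fish fish fish fish Z Y => fish fish fish fish fish fish fish fish Y => fish fish fish fish fish fish fish fish fish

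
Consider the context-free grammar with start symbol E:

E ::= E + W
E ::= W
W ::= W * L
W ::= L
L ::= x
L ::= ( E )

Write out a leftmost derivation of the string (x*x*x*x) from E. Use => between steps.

E => W => L => (E) => (W) => (W*L) => (W*L*L) => (W*L*L*L) => (L*L*L*L) => (x*L*L*L) => (x*x*L*L) => (x*x*x*L) => (x*x*x*x)

E => W   [E ::= W]
W => L   [W ::= L]
L => (E)   [L ::= ( E )]
(E) => (W)   [E ::= W]
(W) => (W*L)   [W ::= W * L]
(W*L) => (W*L*L)   [W ::= W * L]
(W*L*L) => (W*L*L*L)   [W ::= W * L]
(W*L*L*L) => (L*L*L*L)   [W ::= L]
(L*L*L*L) => (x*L*L*L)   [L ::= x]
(x*L*L*L) => (x*x*L*L)   [L ::= x]
(x*x*L*L) => (x*x*x*L)   [L ::= x]
(x*x*x*L) => (x*x*x*x)   [L ::= x]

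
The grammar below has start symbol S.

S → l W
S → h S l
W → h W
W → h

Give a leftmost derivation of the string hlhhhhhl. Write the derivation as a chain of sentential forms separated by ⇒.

S ⇒ hSl ⇒ hlWl ⇒ hlhWl ⇒ hlhhWl ⇒ hlhhhWl ⇒ hlhhhhWl ⇒ hlhhhhhl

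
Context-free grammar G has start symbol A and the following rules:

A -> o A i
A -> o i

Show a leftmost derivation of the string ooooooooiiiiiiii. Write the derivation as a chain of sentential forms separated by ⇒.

A⇒oAi⇒ooAii⇒oooAiii⇒ooooAiiii⇒oooooAiiiii⇒ooooooAiiiiii⇒oooooooAiiiiiii⇒ooooooooiiiiiiii

A ⇒ oAi   [A -> o A i]
oAi ⇒ ooAii   [A -> o A i]
ooAii ⇒ oooAiii   [A -> o A i]
oooAiii ⇒ ooooAiiii   [A -> o A i]
ooooAiiii ⇒ oooooAiiiii   [A -> o A i]
oooooAiiiii ⇒ ooooooAiiiiii   [A -> o A i]
ooooooAiiiiii ⇒ oooooooAiiiiiii   [A -> o A i]
oooooooAiiiiiii ⇒ ooooooooiiiiiiii   [A -> o i]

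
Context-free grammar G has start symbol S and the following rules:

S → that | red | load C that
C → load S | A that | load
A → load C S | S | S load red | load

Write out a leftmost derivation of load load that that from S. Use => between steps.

S => load C that   [S → load C that]
load C that => load load S that   [C → load S]
load load S that => load load that that   [S → that]

S => load C that => load load S that => load load that that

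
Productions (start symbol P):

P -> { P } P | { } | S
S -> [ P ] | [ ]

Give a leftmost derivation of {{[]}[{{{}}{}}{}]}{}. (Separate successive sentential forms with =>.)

P => {P}P => {{P}P}P => {{S}P}P => {{[]}P}P => {{[]}S}P => {{[]}[P]}P => {{[]}[{P}P]}P => {{[]}[{{P}P}P]}P => {{[]}[{{{}}P}P]}P => {{[]}[{{{}}{}}P]}P => {{[]}[{{{}}{}}{}]}P => {{[]}[{{{}}{}}{}]}{}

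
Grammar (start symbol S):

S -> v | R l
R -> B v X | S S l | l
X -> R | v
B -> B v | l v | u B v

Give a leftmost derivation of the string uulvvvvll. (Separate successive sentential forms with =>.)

S=>Rl=>BvXl=>uBvvXl=>uuBvvvXl=>uulvvvvXl=>uulvvvvRl=>uulvvvvll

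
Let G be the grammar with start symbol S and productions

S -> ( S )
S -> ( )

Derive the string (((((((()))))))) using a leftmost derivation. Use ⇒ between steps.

S ⇒ (S)   [S -> ( S )]
(S) ⇒ ((S))   [S -> ( S )]
((S)) ⇒ (((S)))   [S -> ( S )]
(((S))) ⇒ ((((S))))   [S -> ( S )]
((((S)))) ⇒ (((((S)))))   [S -> ( S )]
(((((S))))) ⇒ ((((((S))))))   [S -> ( S )]
((((((S)))))) ⇒ (((((((S)))))))   [S -> ( S )]
(((((((S))))))) ⇒ (((((((())))))))   [S -> ( )]

S ⇒ (S) ⇒ ((S)) ⇒ (((S))) ⇒ ((((S)))) ⇒ (((((S))))) ⇒ ((((((S)))))) ⇒ (((((((S))))))) ⇒ (((((((())))))))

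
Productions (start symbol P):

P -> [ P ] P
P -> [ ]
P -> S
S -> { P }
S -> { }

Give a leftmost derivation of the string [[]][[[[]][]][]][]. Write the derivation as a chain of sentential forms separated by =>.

P => [P]P   [P -> [ P ] P]
[P]P => [[]]P   [P -> [ ]]
[[]]P => [[]][P]P   [P -> [ P ] P]
[[]][P]P => [[]][[P]P]P   [P -> [ P ] P]
[[]][[P]P]P => [[]][[[P]P]P]P   [P -> [ P ] P]
[[]][[[P]P]P]P => [[]][[[[]]P]P]P   [P -> [ ]]
[[]][[[[]]P]P]P => [[]][[[[]][]]P]P   [P -> [ ]]
[[]][[[[]][]]P]P => [[]][[[[]][]][]]P   [P -> [ ]]
[[]][[[[]][]][]]P => [[]][[[[]][]][]][]   [P -> [ ]]

P => [P]P => [[]]P => [[]][P]P => [[]][[P]P]P => [[]][[[P]P]P]P => [[]][[[[]]P]P]P => [[]][[[[]][]]P]P => [[]][[[[]][]][]]P => [[]][[[[]][]][]][]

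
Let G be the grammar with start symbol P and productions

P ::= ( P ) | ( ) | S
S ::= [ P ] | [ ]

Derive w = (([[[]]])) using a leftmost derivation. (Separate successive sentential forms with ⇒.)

P ⇒ (P) ⇒ ((P)) ⇒ ((S)) ⇒ (([P])) ⇒ (([S])) ⇒ (([[P]])) ⇒ (([[S]])) ⇒ (([[[]]]))

P ⇒ (P)   [P ::= ( P )]
(P) ⇒ ((P))   [P ::= ( P )]
((P)) ⇒ ((S))   [P ::= S]
((S)) ⇒ (([P]))   [S ::= [ P ]]
(([P])) ⇒ (([S]))   [P ::= S]
(([S])) ⇒ (([[P]]))   [S ::= [ P ]]
(([[P]])) ⇒ (([[S]]))   [P ::= S]
(([[S]])) ⇒ (([[[]]]))   [S ::= [ ]]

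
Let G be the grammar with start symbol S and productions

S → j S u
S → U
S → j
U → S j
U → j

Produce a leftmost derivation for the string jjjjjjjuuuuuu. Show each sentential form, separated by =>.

S => jSu => jjSuu => jjjSuuu => jjjjSuuuu => jjjjjSuuuuu => jjjjjjSuuuuuu => jjjjjjUuuuuuu => jjjjjjjuuuuuu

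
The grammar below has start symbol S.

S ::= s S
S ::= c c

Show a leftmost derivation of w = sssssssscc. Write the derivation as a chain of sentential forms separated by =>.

S=>sS=>ssS=>sssS=>ssssS=>sssssS=>ssssssS=>sssssssS=>ssssssssS=>sssssssscc

S => sS   [S ::= s S]
sS => ssS   [S ::= s S]
ssS => sssS   [S ::= s S]
sssS => ssssS   [S ::= s S]
ssssS => sssssS   [S ::= s S]
sssssS => ssssssS   [S ::= s S]
ssssssS => sssssssS   [S ::= s S]
sssssssS => ssssssssS   [S ::= s S]
ssssssssS => sssssssscc   [S ::= c c]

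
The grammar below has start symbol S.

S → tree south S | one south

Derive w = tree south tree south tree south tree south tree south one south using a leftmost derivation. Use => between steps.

S => tree south S   [S → tree south S]
tree south S => tree south tree south S   [S → tree south S]
tree south tree south S => tree south tree south tree south S   [S → tree south S]
tree south tree south tree south S => tree south tree south tree south tree south S   [S → tree south S]
tree south tree south tree south tree south S => tree south tree south tree south tree south tree south S   [S → tree south S]
tree south tree south tree south tree south tree south S => tree south tree south tree south tree south tree south one south   [S → one south]

S => tree south S => tree south tree south S => tree south tree south tree south S => tree south tree south tree south tree south S => tree south tree south tree south tree south tree south S => tree south tree south tree south tree south tree south one south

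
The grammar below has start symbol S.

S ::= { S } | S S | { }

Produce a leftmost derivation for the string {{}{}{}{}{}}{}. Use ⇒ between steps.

S ⇒ SS   [S ::= S S]
SS ⇒ {S}S   [S ::= { S }]
{S}S ⇒ {SS}S   [S ::= S S]
{SS}S ⇒ {SSS}S   [S ::= S S]
{SSS}S ⇒ {SSSS}S   [S ::= S S]
{SSSS}S ⇒ {SSSSS}S   [S ::= S S]
{SSSSS}S ⇒ {{}SSSS}S   [S ::= { }]
{{}SSSS}S ⇒ {{}{}SSS}S   [S ::= { }]
{{}{}SSS}S ⇒ {{}{}{}SS}S   [S ::= { }]
{{}{}{}SS}S ⇒ {{}{}{}{}S}S   [S ::= { }]
{{}{}{}{}S}S ⇒ {{}{}{}{}{}}S   [S ::= { }]
{{}{}{}{}{}}S ⇒ {{}{}{}{}{}}{}   [S ::= { }]

S ⇒ SS ⇒ {S}S ⇒ {SS}S ⇒ {SSS}S ⇒ {SSSS}S ⇒ {SSSSS}S ⇒ {{}SSSS}S ⇒ {{}{}SSS}S ⇒ {{}{}{}SS}S ⇒ {{}{}{}{}S}S ⇒ {{}{}{}{}{}}S ⇒ {{}{}{}{}{}}{}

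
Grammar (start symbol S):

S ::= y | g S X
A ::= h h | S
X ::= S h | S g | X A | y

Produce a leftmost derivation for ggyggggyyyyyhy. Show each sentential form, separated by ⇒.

S⇒gSX⇒ggSXX⇒ggyXX⇒ggyShX⇒ggygSXhX⇒ggyggSXXhX⇒ggygggSXXXhX⇒ggyggggSXXXXhX⇒ggyggggyXXXXhX⇒ggyggggyyXXXhX⇒ggyggggyyyXXhX⇒ggyggggyyyyXhX⇒ggyggggyyyyyhX⇒ggyggggyyyyyhy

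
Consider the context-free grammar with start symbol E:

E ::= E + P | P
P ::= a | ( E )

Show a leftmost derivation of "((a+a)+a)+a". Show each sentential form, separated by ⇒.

E ⇒ E+P ⇒ P+P ⇒ (E)+P ⇒ (E+P)+P ⇒ (P+P)+P ⇒ ((E)+P)+P ⇒ ((E+P)+P)+P ⇒ ((P+P)+P)+P ⇒ ((a+P)+P)+P ⇒ ((a+a)+P)+P ⇒ ((a+a)+a)+P ⇒ ((a+a)+a)+a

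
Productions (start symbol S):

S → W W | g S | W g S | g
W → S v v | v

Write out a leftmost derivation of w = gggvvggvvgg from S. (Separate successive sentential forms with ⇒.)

S ⇒ gS ⇒ gWgS ⇒ gSvvgS ⇒ ggSvvgS ⇒ ggWgSvvgS ⇒ ggSvvgSvvgS ⇒ gggvvgSvvgS ⇒ gggvvggvvgS ⇒ gggvvggvvgg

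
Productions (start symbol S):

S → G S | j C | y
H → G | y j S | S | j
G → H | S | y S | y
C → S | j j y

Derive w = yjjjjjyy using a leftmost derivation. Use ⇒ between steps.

S ⇒ GS   [S → G S]
GS ⇒ SS   [G → S]
SS ⇒ GSS   [S → G S]
GSS ⇒ SSS   [G → S]
SSS ⇒ ySS   [S → y]
ySS ⇒ yjCS   [S → j C]
yjCS ⇒ yjSS   [C → S]
yjSS ⇒ yjjCS   [S → j C]
yjjCS ⇒ yjjSS   [C → S]
yjjSS ⇒ yjjjCS   [S → j C]
yjjjCS ⇒ yjjjjjyS   [C → j j y]
yjjjjjyS ⇒ yjjjjjyy   [S → y]

S⇒GS⇒SS⇒GSS⇒SSS⇒ySS⇒yjCS⇒yjSS⇒yjjCS⇒yjjSS⇒yjjjCS⇒yjjjjjyS⇒yjjjjjyy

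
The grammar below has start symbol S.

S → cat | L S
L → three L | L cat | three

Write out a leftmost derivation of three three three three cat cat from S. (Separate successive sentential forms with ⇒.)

S ⇒ L S ⇒ three S ⇒ three L S ⇒ three three L S ⇒ three three L cat S ⇒ three three three L cat S ⇒ three three three three cat S ⇒ three three three three cat cat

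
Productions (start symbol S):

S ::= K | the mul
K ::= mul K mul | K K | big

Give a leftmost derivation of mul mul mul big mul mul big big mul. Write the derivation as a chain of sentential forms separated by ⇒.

S ⇒ K ⇒ mul K mul ⇒ mul K K mul ⇒ mul K K K mul ⇒ mul mul K mul K K mul ⇒ mul mul mul K mul mul K K mul ⇒ mul mul mul big mul mul K K mul ⇒ mul mul mul big mul mul big K mul ⇒ mul mul mul big mul mul big big mul

S ⇒ K   [S ::= K]
K ⇒ mul K mul   [K ::= mul K mul]
mul K mul ⇒ mul K K mul   [K ::= K K]
mul K K mul ⇒ mul K K K mul   [K ::= K K]
mul K K K mul ⇒ mul mul K mul K K mul   [K ::= mul K mul]
mul mul K mul K K mul ⇒ mul mul mul K mul mul K K mul   [K ::= mul K mul]
mul mul mul K mul mul K K mul ⇒ mul mul mul big mul mul K K mul   [K ::= big]
mul mul mul big mul mul K K mul ⇒ mul mul mul big mul mul big K mul   [K ::= big]
mul mul mul big mul mul big K mul ⇒ mul mul mul big mul mul big big mul   [K ::= big]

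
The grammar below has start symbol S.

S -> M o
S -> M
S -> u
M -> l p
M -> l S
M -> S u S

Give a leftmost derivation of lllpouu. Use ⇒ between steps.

S⇒M⇒SuS⇒MuS⇒lSuS⇒lMouS⇒llSouS⇒llMouS⇒lllpouS⇒lllpouu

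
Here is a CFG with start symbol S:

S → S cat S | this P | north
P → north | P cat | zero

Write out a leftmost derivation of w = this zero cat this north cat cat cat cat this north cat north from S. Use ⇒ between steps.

S ⇒ S cat S ⇒ this P cat S ⇒ this zero cat S ⇒ this zero cat S cat S ⇒ this zero cat S cat S cat S ⇒ this zero cat this P cat S cat S ⇒ this zero cat this P cat cat S cat S ⇒ this zero cat this P cat cat cat S cat S ⇒ this zero cat this P cat cat cat cat S cat S ⇒ this zero cat this north cat cat cat cat S cat S ⇒ this zero cat this north cat cat cat cat this P cat S ⇒ this zero cat this north cat cat cat cat this north cat S ⇒ this zero cat this north cat cat cat cat this north cat north

S ⇒ S cat S   [S → S cat S]
S cat S ⇒ this P cat S   [S → this P]
this P cat S ⇒ this zero cat S   [P → zero]
this zero cat S ⇒ this zero cat S cat S   [S → S cat S]
this zero cat S cat S ⇒ this zero cat S cat S cat S   [S → S cat S]
this zero cat S cat S cat S ⇒ this zero cat this P cat S cat S   [S → this P]
this zero cat this P cat S cat S ⇒ this zero cat this P cat cat S cat S   [P → P cat]
this zero cat this P cat cat S cat S ⇒ this zero cat this P cat cat cat S cat S   [P → P cat]
this zero cat this P cat cat cat S cat S ⇒ this zero cat this P cat cat cat cat S cat S   [P → P cat]
this zero cat this P cat cat cat cat S cat S ⇒ this zero cat this north cat cat cat cat S cat S   [P → north]
this zero cat this north cat cat cat cat S cat S ⇒ this zero cat this north cat cat cat cat this P cat S   [S → this P]
this zero cat this north cat cat cat cat this P cat S ⇒ this zero cat this north cat cat cat cat this north cat S   [P → north]
this zero cat this north cat cat cat cat this north cat S ⇒ this zero cat this north cat cat cat cat this north cat north   [S → north]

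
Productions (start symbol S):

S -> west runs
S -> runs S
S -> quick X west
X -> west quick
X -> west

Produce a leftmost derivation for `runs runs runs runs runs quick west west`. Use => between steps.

S => runs S => runs runs S => runs runs runs S => runs runs runs runs S => runs runs runs runs runs S => runs runs runs runs runs quick X west => runs runs runs runs runs quick west west

S => runs S   [S -> runs S]
runs S => runs runs S   [S -> runs S]
runs runs S => runs runs runs S   [S -> runs S]
runs runs runs S => runs runs runs runs S   [S -> runs S]
runs runs runs runs S => runs runs runs runs runs S   [S -> runs S]
runs runs runs runs runs S => runs runs runs runs runs quick X west   [S -> quick X west]
runs runs runs runs runs quick X west => runs runs runs runs runs quick west west   [X -> west]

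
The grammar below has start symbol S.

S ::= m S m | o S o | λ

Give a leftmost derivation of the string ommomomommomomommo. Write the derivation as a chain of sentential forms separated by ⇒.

S ⇒ oSo   [S ::= o S o]
oSo ⇒ omSmo   [S ::= m S m]
omSmo ⇒ ommSmmo   [S ::= m S m]
ommSmmo ⇒ ommoSommo   [S ::= o S o]
ommoSommo ⇒ ommomSmommo   [S ::= m S m]
ommomSmommo ⇒ ommomoSomommo   [S ::= o S o]
ommomoSomommo ⇒ ommomomSmomommo   [S ::= m S m]
ommomomSmomommo ⇒ ommomomoSomomommo   [S ::= o S o]
ommomomoSomomommo ⇒ ommomomomSmomomommo   [S ::= m S m]
ommomomomSmomomommo ⇒ ommomomommomomommo   [S ::= λ]

S ⇒ oSo ⇒ omSmo ⇒ ommSmmo ⇒ ommoSommo ⇒ ommomSmommo ⇒ ommomoSomommo ⇒ ommomomSmomommo ⇒ ommomomoSomomommo ⇒ ommomomomSmomomommo ⇒ ommomomommomomommo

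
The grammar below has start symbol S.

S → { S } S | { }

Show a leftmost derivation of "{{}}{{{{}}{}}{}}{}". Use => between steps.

S=>{S}S=>{{}}S=>{{}}{S}S=>{{}}{{S}S}S=>{{}}{{{S}S}S}S=>{{}}{{{{}}S}S}S=>{{}}{{{{}}{}}S}S=>{{}}{{{{}}{}}{}}S=>{{}}{{{{}}{}}{}}{}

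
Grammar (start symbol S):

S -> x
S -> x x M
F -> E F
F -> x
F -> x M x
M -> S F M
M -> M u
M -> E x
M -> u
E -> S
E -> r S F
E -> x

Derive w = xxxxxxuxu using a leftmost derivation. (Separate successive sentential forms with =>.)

S=>xxM=>xxSFM=>xxxFM=>xxxEFM=>xxxxFM=>xxxxEFM=>xxxxxFM=>xxxxxxMxM=>xxxxxxuxM=>xxxxxxuxu

S => xxM   [S -> x x M]
xxM => xxSFM   [M -> S F M]
xxSFM => xxxFM   [S -> x]
xxxFM => xxxEFM   [F -> E F]
xxxEFM => xxxxFM   [E -> x]
xxxxFM => xxxxEFM   [F -> E F]
xxxxEFM => xxxxxFM   [E -> x]
xxxxxFM => xxxxxxMxM   [F -> x M x]
xxxxxxMxM => xxxxxxuxM   [M -> u]
xxxxxxuxM => xxxxxxuxu   [M -> u]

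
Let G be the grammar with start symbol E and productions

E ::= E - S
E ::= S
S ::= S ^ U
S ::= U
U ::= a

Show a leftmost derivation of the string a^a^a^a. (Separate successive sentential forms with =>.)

E => S => S^U => S^U^U => S^U^U^U => U^U^U^U => a^U^U^U => a^a^U^U => a^a^a^U => a^a^a^a

E => S   [E ::= S]
S => S^U   [S ::= S ^ U]
S^U => S^U^U   [S ::= S ^ U]
S^U^U => S^U^U^U   [S ::= S ^ U]
S^U^U^U => U^U^U^U   [S ::= U]
U^U^U^U => a^U^U^U   [U ::= a]
a^U^U^U => a^a^U^U   [U ::= a]
a^a^U^U => a^a^a^U   [U ::= a]
a^a^a^U => a^a^a^a   [U ::= a]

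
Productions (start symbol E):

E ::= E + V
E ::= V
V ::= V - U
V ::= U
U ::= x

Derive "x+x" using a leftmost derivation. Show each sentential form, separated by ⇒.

E ⇒ E+V   [E ::= E + V]
E+V ⇒ V+V   [E ::= V]
V+V ⇒ U+V   [V ::= U]
U+V ⇒ x+V   [U ::= x]
x+V ⇒ x+U   [V ::= U]
x+U ⇒ x+x   [U ::= x]

E ⇒ E+V ⇒ V+V ⇒ U+V ⇒ x+V ⇒ x+U ⇒ x+x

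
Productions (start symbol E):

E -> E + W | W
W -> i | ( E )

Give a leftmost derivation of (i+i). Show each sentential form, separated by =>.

E => W => (E) => (E+W) => (W+W) => (i+W) => (i+i)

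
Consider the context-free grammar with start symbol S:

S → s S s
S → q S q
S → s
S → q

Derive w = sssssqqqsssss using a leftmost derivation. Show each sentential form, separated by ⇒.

S ⇒ sSs ⇒ ssSss ⇒ sssSsss ⇒ ssssSssss ⇒ sssssSsssss ⇒ sssssqSqsssss ⇒ sssssqqqsssss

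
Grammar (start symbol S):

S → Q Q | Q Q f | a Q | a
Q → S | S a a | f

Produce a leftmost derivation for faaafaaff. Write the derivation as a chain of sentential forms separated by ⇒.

S⇒QQf⇒SQf⇒QQQf⇒fQQf⇒fSaaQf⇒fQQaaQf⇒fSaaQaaQf⇒faaaQaaQf⇒faaafaaQf⇒faaafaaff

S ⇒ QQf   [S → Q Q f]
QQf ⇒ SQf   [Q → S]
SQf ⇒ QQQf   [S → Q Q]
QQQf ⇒ fQQf   [Q → f]
fQQf ⇒ fSaaQf   [Q → S a a]
fSaaQf ⇒ fQQaaQf   [S → Q Q]
fQQaaQf ⇒ fSaaQaaQf   [Q → S a a]
fSaaQaaQf ⇒ faaaQaaQf   [S → a]
faaaQaaQf ⇒ faaafaaQf   [Q → f]
faaafaaQf ⇒ faaafaaff   [Q → f]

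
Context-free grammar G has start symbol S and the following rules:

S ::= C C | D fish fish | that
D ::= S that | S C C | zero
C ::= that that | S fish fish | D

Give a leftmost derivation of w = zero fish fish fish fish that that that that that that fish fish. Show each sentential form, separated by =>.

S => D fish fish => S C C fish fish => C C C C fish fish => S fish fish C C C fish fish => D fish fish fish fish C C C fish fish => zero fish fish fish fish C C C fish fish => zero fish fish fish fish that that C C fish fish => zero fish fish fish fish that that that that C fish fish => zero fish fish fish fish that that that that that that fish fish

S => D fish fish   [S ::= D fish fish]
D fish fish => S C C fish fish   [D ::= S C C]
S C C fish fish => C C C C fish fish   [S ::= C C]
C C C C fish fish => S fish fish C C C fish fish   [C ::= S fish fish]
S fish fish C C C fish fish => D fish fish fish fish C C C fish fish   [S ::= D fish fish]
D fish fish fish fish C C C fish fish => zero fish fish fish fish C C C fish fish   [D ::= zero]
zero fish fish fish fish C C C fish fish => zero fish fish fish fish that that C C fish fish   [C ::= that that]
zero fish fish fish fish that that C C fish fish => zero fish fish fish fish that that that that C fish fish   [C ::= that that]
zero fish fish fish fish that that that that C fish fish => zero fish fish fish fish that that that that that that fish fish   [C ::= that that]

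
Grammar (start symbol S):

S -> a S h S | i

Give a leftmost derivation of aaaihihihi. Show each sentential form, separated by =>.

S => aShS   [S -> a S h S]
aShS => aaShShS   [S -> a S h S]
aaShShS => aaaShShShS   [S -> a S h S]
aaaShShShS => aaaihShShS   [S -> i]
aaaihShShS => aaaihihShS   [S -> i]
aaaihihShS => aaaihihihS   [S -> i]
aaaihihihS => aaaihihihi   [S -> i]

S => aShS => aaShShS => aaaShShShS => aaaihShShS => aaaihihShS => aaaihihihS => aaaihihihi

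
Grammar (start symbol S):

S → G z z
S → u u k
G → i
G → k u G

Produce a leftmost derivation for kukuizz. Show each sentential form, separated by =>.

S => Gzz => kuGzz => kukuGzz => kukuizz

S => Gzz   [S → G z z]
Gzz => kuGzz   [G → k u G]
kuGzz => kukuGzz   [G → k u G]
kukuGzz => kukuizz   [G → i]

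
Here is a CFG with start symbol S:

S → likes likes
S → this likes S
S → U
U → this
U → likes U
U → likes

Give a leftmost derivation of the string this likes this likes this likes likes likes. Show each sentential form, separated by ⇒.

S ⇒ this likes S ⇒ this likes this likes S ⇒ this likes this likes this likes S ⇒ this likes this likes this likes likes likes

S ⇒ this likes S   [S → this likes S]
this likes S ⇒ this likes this likes S   [S → this likes S]
this likes this likes S ⇒ this likes this likes this likes S   [S → this likes S]
this likes this likes this likes S ⇒ this likes this likes this likes likes likes   [S → likes likes]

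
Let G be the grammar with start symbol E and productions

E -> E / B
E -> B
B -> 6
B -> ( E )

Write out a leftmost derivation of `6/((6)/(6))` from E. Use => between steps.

E => E/B   [E -> E / B]
E/B => B/B   [E -> B]
B/B => 6/B   [B -> 6]
6/B => 6/(E)   [B -> ( E )]
6/(E) => 6/(E/B)   [E -> E / B]
6/(E/B) => 6/(B/B)   [E -> B]
6/(B/B) => 6/((E)/B)   [B -> ( E )]
6/((E)/B) => 6/((B)/B)   [E -> B]
6/((B)/B) => 6/((6)/B)   [B -> 6]
6/((6)/B) => 6/((6)/(E))   [B -> ( E )]
6/((6)/(E)) => 6/((6)/(B))   [E -> B]
6/((6)/(B)) => 6/((6)/(6))   [B -> 6]

E=>E/B=>B/B=>6/B=>6/(E)=>6/(E/B)=>6/(B/B)=>6/((E)/B)=>6/((B)/B)=>6/((6)/B)=>6/((6)/(E))=>6/((6)/(B))=>6/((6)/(6))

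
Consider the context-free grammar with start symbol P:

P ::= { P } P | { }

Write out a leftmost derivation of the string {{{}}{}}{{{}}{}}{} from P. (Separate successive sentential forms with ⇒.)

P ⇒ {P}P ⇒ {{P}P}P ⇒ {{{}}P}P ⇒ {{{}}{}}P ⇒ {{{}}{}}{P}P ⇒ {{{}}{}}{{P}P}P ⇒ {{{}}{}}{{{}}P}P ⇒ {{{}}{}}{{{}}{}}P ⇒ {{{}}{}}{{{}}{}}{}

P ⇒ {P}P   [P ::= { P } P]
{P}P ⇒ {{P}P}P   [P ::= { P } P]
{{P}P}P ⇒ {{{}}P}P   [P ::= { }]
{{{}}P}P ⇒ {{{}}{}}P   [P ::= { }]
{{{}}{}}P ⇒ {{{}}{}}{P}P   [P ::= { P } P]
{{{}}{}}{P}P ⇒ {{{}}{}}{{P}P}P   [P ::= { P } P]
{{{}}{}}{{P}P}P ⇒ {{{}}{}}{{{}}P}P   [P ::= { }]
{{{}}{}}{{{}}P}P ⇒ {{{}}{}}{{{}}{}}P   [P ::= { }]
{{{}}{}}{{{}}{}}P ⇒ {{{}}{}}{{{}}{}}{}   [P ::= { }]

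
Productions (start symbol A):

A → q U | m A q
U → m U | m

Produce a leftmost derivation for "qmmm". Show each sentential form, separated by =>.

A => qU   [A → q U]
qU => qmU   [U → m U]
qmU => qmmU   [U → m U]
qmmU => qmmm   [U → m]

A => qU => qmU => qmmU => qmmm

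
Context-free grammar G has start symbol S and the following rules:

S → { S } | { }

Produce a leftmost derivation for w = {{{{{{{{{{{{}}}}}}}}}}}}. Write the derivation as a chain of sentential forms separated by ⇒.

S ⇒ {S} ⇒ {{S}} ⇒ {{{S}}} ⇒ {{{{S}}}} ⇒ {{{{{S}}}}} ⇒ {{{{{{S}}}}}} ⇒ {{{{{{{S}}}}}}} ⇒ {{{{{{{{S}}}}}}}} ⇒ {{{{{{{{{S}}}}}}}}} ⇒ {{{{{{{{{{S}}}}}}}}}} ⇒ {{{{{{{{{{{S}}}}}}}}}}} ⇒ {{{{{{{{{{{{}}}}}}}}}}}}

S ⇒ {S}   [S → { S }]
{S} ⇒ {{S}}   [S → { S }]
{{S}} ⇒ {{{S}}}   [S → { S }]
{{{S}}} ⇒ {{{{S}}}}   [S → { S }]
{{{{S}}}} ⇒ {{{{{S}}}}}   [S → { S }]
{{{{{S}}}}} ⇒ {{{{{{S}}}}}}   [S → { S }]
{{{{{{S}}}}}} ⇒ {{{{{{{S}}}}}}}   [S → { S }]
{{{{{{{S}}}}}}} ⇒ {{{{{{{{S}}}}}}}}   [S → { S }]
{{{{{{{{S}}}}}}}} ⇒ {{{{{{{{{S}}}}}}}}}   [S → { S }]
{{{{{{{{{S}}}}}}}}} ⇒ {{{{{{{{{{S}}}}}}}}}}   [S → { S }]
{{{{{{{{{{S}}}}}}}}}} ⇒ {{{{{{{{{{{S}}}}}}}}}}}   [S → { S }]
{{{{{{{{{{{S}}}}}}}}}}} ⇒ {{{{{{{{{{{{}}}}}}}}}}}}   [S → { }]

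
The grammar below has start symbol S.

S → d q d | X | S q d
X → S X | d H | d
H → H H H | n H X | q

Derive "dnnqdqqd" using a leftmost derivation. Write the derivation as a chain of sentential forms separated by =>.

S => X   [S → X]
X => dH   [X → d H]
dH => dnHX   [H → n H X]
dnHX => dnHHHX   [H → H H H]
dnHHHX => dnnHXHHX   [H → n H X]
dnnHXHHX => dnnqXHHX   [H → q]
dnnqXHHX => dnnqdHHX   [X → d]
dnnqdHHX => dnnqdqHX   [H → q]
dnnqdqHX => dnnqdqqX   [H → q]
dnnqdqqX => dnnqdqqd   [X → d]

S => X => dH => dnHX => dnHHHX => dnnHXHHX => dnnqXHHX => dnnqdHHX => dnnqdqHX => dnnqdqqX => dnnqdqqd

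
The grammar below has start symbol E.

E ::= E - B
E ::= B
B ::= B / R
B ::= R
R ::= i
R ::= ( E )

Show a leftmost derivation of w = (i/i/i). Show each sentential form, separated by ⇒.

E ⇒ B ⇒ R ⇒ (E) ⇒ (B) ⇒ (B/R) ⇒ (B/R/R) ⇒ (R/R/R) ⇒ (i/R/R) ⇒ (i/i/R) ⇒ (i/i/i)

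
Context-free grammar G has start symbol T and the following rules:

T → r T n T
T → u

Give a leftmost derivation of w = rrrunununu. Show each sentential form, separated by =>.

T => rTnT => rrTnTnT => rrrTnTnTnT => rrrunTnTnT => rrrununTnT => rrrunununT => rrrunununu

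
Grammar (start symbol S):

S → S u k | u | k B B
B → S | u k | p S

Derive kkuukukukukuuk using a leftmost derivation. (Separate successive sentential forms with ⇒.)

S ⇒ Suk   [S → S u k]
Suk ⇒ kBBuk   [S → k B B]
kBBuk ⇒ kSBuk   [B → S]
kSBuk ⇒ kSukBuk   [S → S u k]
kSukBuk ⇒ kSukukBuk   [S → S u k]
kSukukBuk ⇒ kkBBukukBuk   [S → k B B]
kkBBukukBuk ⇒ kkSBukukBuk   [B → S]
kkSBukukBuk ⇒ kkSukBukukBuk   [S → S u k]
kkSukBukukBuk ⇒ kkuukBukukBuk   [S → u]
kkuukBukukBuk ⇒ kkuukukukukBuk   [B → u k]
kkuukukukukBuk ⇒ kkuukukukukSuk   [B → S]
kkuukukukukSuk ⇒ kkuukukukukuuk   [S → u]

S ⇒ Suk ⇒ kBBuk ⇒ kSBuk ⇒ kSukBuk ⇒ kSukukBuk ⇒ kkBBukukBuk ⇒ kkSBukukBuk ⇒ kkSukBukukBuk ⇒ kkuukBukukBuk ⇒ kkuukukukukBuk ⇒ kkuukukukukSuk ⇒ kkuukukukukuuk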